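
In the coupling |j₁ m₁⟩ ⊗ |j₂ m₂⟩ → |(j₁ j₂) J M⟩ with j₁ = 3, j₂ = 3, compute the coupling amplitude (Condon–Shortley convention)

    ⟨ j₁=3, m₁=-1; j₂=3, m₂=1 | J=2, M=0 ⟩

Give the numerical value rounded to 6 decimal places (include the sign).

triangle: 4!×2!×2!/9! = 96/362880
(j±m)!: 2!×4!×4!×2!×2!×2! = 9216
prefactor² = (2J+1)×Δ×N² = 256/21
  k=2: +1/(2!×2!×2!×2!×0!×0!) = 1/16
  k=3: −1/(3!×1!×1!×1!×1!×1!) = -1/6
  k=4: +1/(4!×0!×0!×0!×2!×2!) = 1/96
Σ = -3/32  ⇒  CG² = 256/21×(-3/32)² = 3/28
CG = −√(3/28) = -0.327327

−√(3/28) ≈ -0.327327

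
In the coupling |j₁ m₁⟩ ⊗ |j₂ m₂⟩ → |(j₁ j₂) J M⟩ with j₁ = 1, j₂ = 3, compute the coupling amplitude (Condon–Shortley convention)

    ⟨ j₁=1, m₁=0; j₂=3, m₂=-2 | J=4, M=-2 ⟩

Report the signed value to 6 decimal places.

j₁+j₂−J=0  J+j₁−j₂=2  J−j₁+j₂=6  j₁+j₂+J+1=9
(j₁±m₁, j₂±m₂, J±M) = (1,1,1,5,2,6)
P² = 43200/7
sum k=0..0:
  [0] +1/120 = 1/120
S = 1/120
C² = P²·S² = 3/7 ; C = +0.654654

+0.654654  (= +√(3/7))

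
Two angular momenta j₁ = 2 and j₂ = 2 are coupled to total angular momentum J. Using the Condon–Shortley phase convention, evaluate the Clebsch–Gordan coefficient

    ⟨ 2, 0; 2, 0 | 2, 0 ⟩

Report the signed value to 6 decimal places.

triangle: 2!×2!×2!/7! = 8/5040
(j±m)!: 2!×2!×2!×2!×2!×2! = 64
prefactor² = (2J+1)×Δ×N² = 32/63
  k=0: +1/(0!×2!×2!×2!×0!×0!) = 1/8
  k=1: −1/(1!×1!×1!×1!×1!×1!) = -1
  k=2: +1/(2!×0!×0!×0!×2!×2!) = 1/8
Σ = -3/4  ⇒  CG² = 32/63×(-3/4)² = 2/7
CG = −√(2/7) = -0.534522

−√(2/7) ≈ -0.534522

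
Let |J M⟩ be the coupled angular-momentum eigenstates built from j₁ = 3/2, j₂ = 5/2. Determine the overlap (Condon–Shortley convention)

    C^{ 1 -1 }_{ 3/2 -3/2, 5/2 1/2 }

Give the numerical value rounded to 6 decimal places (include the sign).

triangle: 3!·0!·2!/6! = 12/720
(j±m)!: 0!·3!·3!·2!·0!·2! = 144
prefactor² = (2J+1)·Δ·N² = 36/5
  k=3: −1/(3!·0!·0!·0!·0!·2!) = -1/12
Σ = -1/12  ⇒  CG² = 36/5·(-1/12)² = 1/20
CG = −√(1/20) = -0.223607

-0.223607  (= −√(1/20))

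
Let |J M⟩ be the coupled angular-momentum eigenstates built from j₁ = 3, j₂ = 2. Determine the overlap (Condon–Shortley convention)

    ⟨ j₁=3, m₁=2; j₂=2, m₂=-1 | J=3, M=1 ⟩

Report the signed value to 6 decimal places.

+0.500000  (= +√(1/4))

j₁+j₂−J=2  J+j₁−j₂=4  J−j₁+j₂=2  j₁+j₂+J+1=9
(j₁±m₁, j₂±m₂, J±M) = (5,1,1,3,4,2)
P² = 64
sum k=0..1:
  [0] +1/12 = 1/12
  [1] −1/48 = -1/48
S = 1/16
C² = P²·S² = 1/4 ; C = +0.500000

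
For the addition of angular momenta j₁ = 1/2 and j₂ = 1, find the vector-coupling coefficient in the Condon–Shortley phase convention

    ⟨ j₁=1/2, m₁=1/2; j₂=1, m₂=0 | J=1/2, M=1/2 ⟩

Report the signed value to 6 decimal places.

√[2·1!0!1!/3! · 1!0!1!1!1!0!] = √(1/3)
  +(−1)^0/∏(0,1,0,1,0,0)! = 1  (running 1)
⟨..|..⟩ = √(1/3)·(1) = +0.577350

+√(1/3) = +0.577350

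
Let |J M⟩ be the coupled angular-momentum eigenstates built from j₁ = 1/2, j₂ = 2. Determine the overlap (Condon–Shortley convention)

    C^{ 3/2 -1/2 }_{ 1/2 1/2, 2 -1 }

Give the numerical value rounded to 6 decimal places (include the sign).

+0.774597  (= +√(3/5))

j₁+j₂−J=1  J+j₁−j₂=0  J−j₁+j₂=3  j₁+j₂+J+1=5
(j₁±m₁, j₂±m₂, J±M) = (1,0,1,3,1,2)
P² = 12/5
sum k=0..0:
  [0] +1/2 = 1/2
S = 1/2
C² = P²·S² = 3/5 ; C = +0.774597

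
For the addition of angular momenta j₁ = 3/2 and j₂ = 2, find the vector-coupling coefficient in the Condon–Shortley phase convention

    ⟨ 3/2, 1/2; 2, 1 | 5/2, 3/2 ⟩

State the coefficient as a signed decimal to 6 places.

j₁+j₂−J=1  J+j₁−j₂=2  J−j₁+j₂=3  j₁+j₂+J+1=7
(j₁±m₁, j₂±m₂, J±M) = (2,1,3,1,4,1)
P² = 144/35
sum k=0..1:
  [0] +1/6 = 1/6
  [1] −1/4 = -1/4
S = -1/12
C² = P²·S² = 1/35 ; C = -0.169031

−√(1/35) = -0.169031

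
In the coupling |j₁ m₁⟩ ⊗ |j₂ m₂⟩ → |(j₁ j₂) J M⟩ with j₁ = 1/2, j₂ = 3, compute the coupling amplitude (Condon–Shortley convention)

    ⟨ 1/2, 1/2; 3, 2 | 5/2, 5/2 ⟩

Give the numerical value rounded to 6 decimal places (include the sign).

j₁+j₂−J=1  J+j₁−j₂=0  J−j₁+j₂=5  j₁+j₂+J+1=7
(j₁±m₁, j₂±m₂, J±M) = (1,0,5,1,5,0)
P² = 14400/7
sum k=0..0:
  [0] +1/120 = 1/120
S = 1/120
C² = P²·S² = 1/7 ; C = +0.377964

+√(1/7) = +0.377964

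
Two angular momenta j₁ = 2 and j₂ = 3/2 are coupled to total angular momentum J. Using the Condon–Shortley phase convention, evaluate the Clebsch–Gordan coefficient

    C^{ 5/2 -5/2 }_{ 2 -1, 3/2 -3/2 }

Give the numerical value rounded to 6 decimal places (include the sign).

+√(3/7) = +0.654654

j₁+j₂−J=1  J+j₁−j₂=3  J−j₁+j₂=2  j₁+j₂+J+1=7
(j₁±m₁, j₂±m₂, J±M) = (1,3,0,3,0,5)
P² = 432/7
sum k=0..0:
  [0] +1/12 = 1/12
S = 1/12
C² = P²·S² = 3/7 ; C = +0.654654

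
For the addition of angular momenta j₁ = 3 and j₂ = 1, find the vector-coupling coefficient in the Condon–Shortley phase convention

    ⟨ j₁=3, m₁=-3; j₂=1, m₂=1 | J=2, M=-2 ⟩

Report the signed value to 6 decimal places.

+√(5/7) = +0.845154

triangle: 2!·4!·0!/7! = 48/5040
(j±m)!: 0!·6!·2!·0!·0!·4! = 34560
prefactor² = (2J+1)·Δ·N² = 11520/7
  k=2: +1/(2!·0!·4!·0!·0!·0!) = 1/48
Σ = 1/48  ⇒  CG² = 11520/7·1/48² = 5/7
CG = +√(5/7) = +0.845154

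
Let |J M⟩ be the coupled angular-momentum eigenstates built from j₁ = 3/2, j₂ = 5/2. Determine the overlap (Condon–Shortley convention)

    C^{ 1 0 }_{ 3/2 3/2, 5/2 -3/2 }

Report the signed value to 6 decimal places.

√[3·3!0!2!/6! · 3!0!1!4!1!1!] = √(36/5)
  +(−1)^0/∏(0,3,0,1,0,1)! = 1/6  (running 1/6)
⟨..|..⟩ = √(36/5)·(1/6) = +0.447214

+√(1/5) ≈ +0.447214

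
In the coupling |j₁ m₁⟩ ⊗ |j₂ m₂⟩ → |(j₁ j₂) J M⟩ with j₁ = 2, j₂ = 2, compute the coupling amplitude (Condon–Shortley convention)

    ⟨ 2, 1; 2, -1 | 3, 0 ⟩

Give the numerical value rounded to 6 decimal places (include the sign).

triangle: 1!*3!*3!/8! = 36/40320
(j±m)!: 3!*1!*1!*3!*3!*3! = 1296
prefactor² = (2J+1)*Δ*N² = 81/10
  k=0: +1/(0!*1!*1!*1!*2!*2!) = 1/4
  k=1: −1/(1!*0!*0!*0!*3!*3!) = -1/36
Σ = 2/9  ⇒  CG² = 81/10*2/9² = 2/5
CG = +√(2/5) = +0.632456

+0.632456  (= +√(2/5))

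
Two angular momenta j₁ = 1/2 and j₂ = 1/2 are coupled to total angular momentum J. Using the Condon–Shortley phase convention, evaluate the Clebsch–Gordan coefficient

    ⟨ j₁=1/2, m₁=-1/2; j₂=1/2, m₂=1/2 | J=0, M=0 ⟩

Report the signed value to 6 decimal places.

-0.707107  (= −√(1/2))

triangle: 1!*0!*0!/2! = 1/2
(j±m)!: 0!*1!*1!*0!*0!*0! = 1
prefactor² = (2J+1)*Δ*N² = 1/2
  k=1: −1/(1!*0!*0!*0!*0!*0!) = -1
Σ = -1  ⇒  CG² = 1/2*(-1)² = 1/2
CG = −√(1/2) = -0.707107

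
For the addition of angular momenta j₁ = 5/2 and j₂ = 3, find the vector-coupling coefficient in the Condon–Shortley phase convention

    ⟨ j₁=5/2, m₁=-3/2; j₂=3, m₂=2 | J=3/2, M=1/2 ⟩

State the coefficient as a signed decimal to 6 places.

-0.218218  (= −√(1/21))

√[4·4!1!2!/8! · 1!4!5!1!2!1!] = √(192/7)
  +(−1)^3/∏(3,1,1,2,0,0)! = -1/12  (running -1/12)
  +(−1)^4/∏(4,0,0,1,1,1)! = 1/24  (running -1/24)
⟨..|..⟩ = √(192/7)·(-1/24) = -0.218218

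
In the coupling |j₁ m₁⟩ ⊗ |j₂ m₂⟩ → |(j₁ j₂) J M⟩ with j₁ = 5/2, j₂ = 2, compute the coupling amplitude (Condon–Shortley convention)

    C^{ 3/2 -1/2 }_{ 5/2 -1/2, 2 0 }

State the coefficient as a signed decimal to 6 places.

triangle: 3!*2!*1!/7! = 12/5040
(j±m)!: 2!*3!*2!*2!*1!*2! = 96
prefactor² = (2J+1)*Δ*N² = 32/35
  k=1: −1/(1!*2!*2!*1!*0!*0!) = -1/4
  k=2: +1/(2!*1!*1!*0!*1!*1!) = 1/2
Σ = 1/4  ⇒  CG² = 32/35*1/4² = 2/35
CG = +√(2/35) = +0.239046

+0.239046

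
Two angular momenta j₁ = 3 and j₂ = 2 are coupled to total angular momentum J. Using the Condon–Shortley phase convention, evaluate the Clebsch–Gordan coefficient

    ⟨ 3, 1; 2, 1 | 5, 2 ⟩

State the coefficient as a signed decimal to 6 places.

+0.707107  (= +√(1/2))

√[11·0!6!4!/11! · 4!2!3!1!7!3!] = √(41472)
  +(−1)^0/∏(0,0,2,3,4,1)! = 1/288  (running 1/288)
⟨..|..⟩ = √(41472)·(1/288) = +0.707107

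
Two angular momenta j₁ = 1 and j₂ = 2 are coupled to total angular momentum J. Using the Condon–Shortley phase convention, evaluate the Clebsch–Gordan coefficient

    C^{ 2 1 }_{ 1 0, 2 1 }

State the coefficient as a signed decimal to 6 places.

−√(1/6) = -0.408248

√[5·1!1!3!/6! · 1!1!3!1!3!1!] = √(3/2)
  +(−1)^0/∏(0,1,1,3,0,0)! = 1/6  (running 1/6)
  +(−1)^1/∏(1,0,0,2,1,1)! = -1/2  (running -1/3)
⟨..|..⟩ = √(3/2)·(-1/3) = -0.408248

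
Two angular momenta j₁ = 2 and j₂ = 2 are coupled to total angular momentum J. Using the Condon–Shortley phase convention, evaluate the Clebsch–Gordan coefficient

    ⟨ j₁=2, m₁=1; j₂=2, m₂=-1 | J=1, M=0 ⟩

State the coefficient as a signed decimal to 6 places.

-0.316228  (= −√(1/10))

√[3·3!1!1!/6! · 3!1!1!3!1!1!] = √(9/10)
  +(−1)^0/∏(0,3,1,1,0,0)! = 1/6  (running 1/6)
  +(−1)^1/∏(1,2,0,0,1,1)! = -1/2  (running -1/3)
⟨..|..⟩ = √(9/10)·(-1/3) = -0.316228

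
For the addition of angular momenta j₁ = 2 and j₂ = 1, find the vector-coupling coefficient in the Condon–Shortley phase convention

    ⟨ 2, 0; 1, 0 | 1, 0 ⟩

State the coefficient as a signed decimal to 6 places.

√[3·2!2!0!/5! · 2!2!1!1!1!1!] = √(2/5)
  +(−1)^1/∏(1,1,1,0,1,0)! = -1  (running -1)
⟨..|..⟩ = √(2/5)·(-1) = -0.632456

-0.632456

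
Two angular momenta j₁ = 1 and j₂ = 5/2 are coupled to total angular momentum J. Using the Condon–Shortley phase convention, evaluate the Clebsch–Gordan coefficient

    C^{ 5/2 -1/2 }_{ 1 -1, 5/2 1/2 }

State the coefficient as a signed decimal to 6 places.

j₁+j₂−J=1  J+j₁−j₂=1  J−j₁+j₂=4  j₁+j₂+J+1=7
(j₁±m₁, j₂±m₂, J±M) = (0,2,3,2,2,3)
P² = 288/35
sum k=1..1:
  [1] −1/4 = -1/4
S = -1/4
C² = P²·S² = 18/35 ; C = -0.717137

-0.717137  (= −√(18/35))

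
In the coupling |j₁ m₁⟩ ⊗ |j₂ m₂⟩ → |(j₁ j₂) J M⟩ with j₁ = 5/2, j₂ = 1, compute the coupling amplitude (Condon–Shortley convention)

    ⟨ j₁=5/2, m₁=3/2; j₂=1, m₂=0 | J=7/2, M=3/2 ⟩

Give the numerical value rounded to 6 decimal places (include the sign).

j₁+j₂−J=0  J+j₁−j₂=5  J−j₁+j₂=2  j₁+j₂+J+1=8
(j₁±m₁, j₂±m₂, J±M) = (4,1,1,1,5,2)
P² = 1920/7
sum k=0..0:
  [0] +1/24 = 1/24
S = 1/24
C² = P²·S² = 10/21 ; C = +0.690066

+0.690066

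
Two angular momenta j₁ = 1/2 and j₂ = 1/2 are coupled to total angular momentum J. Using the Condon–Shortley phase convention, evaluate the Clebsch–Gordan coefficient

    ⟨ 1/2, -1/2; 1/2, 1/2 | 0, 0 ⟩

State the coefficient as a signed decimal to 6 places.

√[1·1!0!0!/2! · 0!1!1!0!0!0!] = √(1/2)
  +(−1)^1/∏(1,0,0,0,0,0)! = -1  (running -1)
⟨..|..⟩ = √(1/2)·(-1) = -0.707107

−√(1/2) ≈ -0.707107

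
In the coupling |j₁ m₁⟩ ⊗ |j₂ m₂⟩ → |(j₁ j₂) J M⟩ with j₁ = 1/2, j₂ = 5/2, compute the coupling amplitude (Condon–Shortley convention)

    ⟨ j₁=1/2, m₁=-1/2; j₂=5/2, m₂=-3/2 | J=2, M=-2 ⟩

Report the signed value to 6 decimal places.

triangle: 1!×0!×4!/6! = 24/720
(j±m)!: 0!×1!×1!×4!×0!×4! = 576
prefactor² = (2J+1)×Δ×N² = 96
  k=1: −1/(1!×0!×0!×0!×0!×4!) = -1/24
Σ = -1/24  ⇒  CG² = 96×(-1/24)² = 1/6
CG = −√(1/6) = -0.408248

−√(1/6) = -0.408248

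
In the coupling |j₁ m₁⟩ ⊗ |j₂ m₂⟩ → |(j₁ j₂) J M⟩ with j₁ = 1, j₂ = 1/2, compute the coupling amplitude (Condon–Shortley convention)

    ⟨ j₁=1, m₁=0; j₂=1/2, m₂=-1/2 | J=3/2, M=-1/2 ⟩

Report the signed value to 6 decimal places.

j₁+j₂−J=0  J+j₁−j₂=2  J−j₁+j₂=1  j₁+j₂+J+1=4
(j₁±m₁, j₂±m₂, J±M) = (1,1,0,1,1,2)
P² = 2/3
sum k=0..0:
  [0] +1/1 = 1
S = 1
C² = P²·S² = 2/3 ; C = +0.816497

+√(2/3) ≈ +0.816497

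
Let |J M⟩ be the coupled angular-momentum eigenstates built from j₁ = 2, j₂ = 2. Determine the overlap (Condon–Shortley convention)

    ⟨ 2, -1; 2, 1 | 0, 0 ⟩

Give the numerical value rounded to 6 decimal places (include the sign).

-0.447214  (= −√(1/5))

√[1·4!0!0!/5! · 1!3!3!1!0!0!] = √(36/5)
  +(−1)^3/∏(3,1,0,0,0,0)! = -1/6  (running -1/6)
⟨..|..⟩ = √(36/5)·(-1/6) = -0.447214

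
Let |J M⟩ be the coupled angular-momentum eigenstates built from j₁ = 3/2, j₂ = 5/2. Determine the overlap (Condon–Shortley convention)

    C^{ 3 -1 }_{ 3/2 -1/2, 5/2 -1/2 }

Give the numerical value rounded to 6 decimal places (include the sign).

-0.129099

triangle: 1!×2!×4!/8! = 48/40320
(j±m)!: 1!×2!×2!×3!×2!×4! = 1152
prefactor² = (2J+1)×Δ×N² = 48/5
  k=0: +1/(0!×1!×2!×2!×0!×2!) = 1/8
  k=1: −1/(1!×0!×1!×1!×1!×3!) = -1/6
Σ = -1/24  ⇒  CG² = 48/5×(-1/24)² = 1/60
CG = −√(1/60) = -0.129099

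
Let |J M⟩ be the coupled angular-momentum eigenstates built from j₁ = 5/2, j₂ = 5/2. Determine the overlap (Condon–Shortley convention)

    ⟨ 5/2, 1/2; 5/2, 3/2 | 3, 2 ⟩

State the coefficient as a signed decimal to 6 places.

triangle: 2!*3!*3!/9! = 72/362880
(j±m)!: 3!*2!*4!*1!*5!*1! = 34560
prefactor² = (2J+1)*Δ*N² = 48
  k=1: −1/(1!*1!*1!*3!*2!*0!) = -1/12
  k=2: +1/(2!*0!*0!*2!*3!*1!) = 1/24
Σ = -1/24  ⇒  CG² = 48*(-1/24)² = 1/12
CG = −√(1/12) = -0.288675

-0.288675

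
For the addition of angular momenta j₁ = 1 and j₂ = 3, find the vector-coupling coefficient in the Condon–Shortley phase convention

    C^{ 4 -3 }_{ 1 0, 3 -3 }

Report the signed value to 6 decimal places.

+0.500000  (= +√(1/4))

√[9·0!2!6!/9! · 1!1!0!6!1!7!] = √(129600)
  +(−1)^0/∏(0,0,1,0,1,6)! = 1/720  (running 1/720)
⟨..|..⟩ = √(129600)·(1/720) = +0.500000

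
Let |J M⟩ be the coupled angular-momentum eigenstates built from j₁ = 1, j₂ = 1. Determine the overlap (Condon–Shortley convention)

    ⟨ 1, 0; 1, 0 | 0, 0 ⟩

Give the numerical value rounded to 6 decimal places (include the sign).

-0.577350

√[1·2!0!0!/3! · 1!1!1!1!0!0!] = √(1/3)
  +(−1)^1/∏(1,1,0,0,0,0)! = -1  (running -1)
⟨..|..⟩ = √(1/3)·(-1) = -0.577350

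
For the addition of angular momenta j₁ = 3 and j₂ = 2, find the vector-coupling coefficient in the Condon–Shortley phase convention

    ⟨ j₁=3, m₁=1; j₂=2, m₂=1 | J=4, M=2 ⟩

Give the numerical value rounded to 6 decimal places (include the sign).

-0.188982  (= −√(1/28))

j₁+j₂−J=1  J+j₁−j₂=5  J−j₁+j₂=3  j₁+j₂+J+1=10
(j₁±m₁, j₂±m₂, J±M) = (4,2,3,1,6,2)
P² = 5184/7
sum k=0..1:
  [0] +1/72 = 1/72
  [1] −1/48 = -1/48
S = -1/144
C² = P²·S² = 1/28 ; C = -0.188982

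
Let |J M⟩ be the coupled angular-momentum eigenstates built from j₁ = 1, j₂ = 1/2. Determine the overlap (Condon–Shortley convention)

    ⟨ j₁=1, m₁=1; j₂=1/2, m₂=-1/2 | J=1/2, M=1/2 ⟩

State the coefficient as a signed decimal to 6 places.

√[2·1!1!0!/3! · 2!0!0!1!1!0!] = √(2/3)
  +(−1)^0/∏(0,1,0,0,1,0)! = 1  (running 1)
⟨..|..⟩ = √(2/3)·(1) = +0.816497

+√(2/3) = +0.816497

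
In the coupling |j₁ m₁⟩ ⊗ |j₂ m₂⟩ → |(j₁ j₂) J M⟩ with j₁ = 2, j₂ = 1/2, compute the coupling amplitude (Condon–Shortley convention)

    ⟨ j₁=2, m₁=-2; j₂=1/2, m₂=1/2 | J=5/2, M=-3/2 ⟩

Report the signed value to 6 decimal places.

+√(1/5) ≈ +0.447214

√[6·0!4!1!/6! · 0!4!1!0!1!4!] = √(576/5)
  +(−1)^0/∏(0,0,4,1,0,0)! = 1/24  (running 1/24)
⟨..|..⟩ = √(576/5)·(1/24) = +0.447214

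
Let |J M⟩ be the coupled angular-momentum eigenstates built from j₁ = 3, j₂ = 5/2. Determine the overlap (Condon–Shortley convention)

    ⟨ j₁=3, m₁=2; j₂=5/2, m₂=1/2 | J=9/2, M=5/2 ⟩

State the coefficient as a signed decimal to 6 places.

+0.497468

√[10·1!5!4!/11! · 5!1!3!2!7!2!] = √(115200/11)
  +(−1)^0/∏(0,1,1,3,4,1)! = 1/144  (running 1/144)
  +(−1)^1/∏(1,0,0,2,5,2)! = -1/480  (running 7/1440)
⟨..|..⟩ = √(115200/11)·(7/1440) = +0.497468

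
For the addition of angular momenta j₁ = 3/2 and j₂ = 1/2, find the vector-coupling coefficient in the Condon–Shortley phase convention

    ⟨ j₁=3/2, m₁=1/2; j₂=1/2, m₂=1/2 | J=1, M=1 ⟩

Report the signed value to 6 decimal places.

−√(1/4) ≈ -0.500000

j₁+j₂−J=1  J+j₁−j₂=2  J−j₁+j₂=0  j₁+j₂+J+1=4
(j₁±m₁, j₂±m₂, J±M) = (2,1,1,0,2,0)
P² = 1
sum k=1..1:
  [1] −1/2 = -1/2
S = -1/2
C² = P²·S² = 1/4 ; C = -0.500000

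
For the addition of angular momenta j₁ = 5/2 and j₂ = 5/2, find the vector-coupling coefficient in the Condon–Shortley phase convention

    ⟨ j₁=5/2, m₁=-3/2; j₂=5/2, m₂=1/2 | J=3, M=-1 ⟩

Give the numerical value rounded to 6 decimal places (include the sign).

+0.182574

triangle: 2!×3!×3!/9! = 72/362880
(j±m)!: 1!×4!×3!×2!×2!×4! = 13824
prefactor² = (2J+1)×Δ×N² = 96/5
  k=1: −1/(1!×1!×3!×2!×0!×1!) = -1/12
  k=2: +1/(2!×0!×2!×1!×1!×2!) = 1/8
Σ = 1/24  ⇒  CG² = 96/5×1/24² = 1/30
CG = +√(1/30) = +0.182574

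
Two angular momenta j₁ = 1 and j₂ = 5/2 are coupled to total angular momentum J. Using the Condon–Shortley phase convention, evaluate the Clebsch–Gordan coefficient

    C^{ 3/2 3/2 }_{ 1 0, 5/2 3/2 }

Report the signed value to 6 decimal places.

-0.516398

triangle: 2!×0!×3!/6! = 12/720
(j±m)!: 1!×1!×4!×1!×3!×0! = 144
prefactor² = (2J+1)×Δ×N² = 48/5
  k=1: −1/(1!×1!×0!×3!×0!×0!) = -1/6
Σ = -1/6  ⇒  CG² = 48/5×(-1/6)² = 4/15
CG = −√(4/15) = -0.516398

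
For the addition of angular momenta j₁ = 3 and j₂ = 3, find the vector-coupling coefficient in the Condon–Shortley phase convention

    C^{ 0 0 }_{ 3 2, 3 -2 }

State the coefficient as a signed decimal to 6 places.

j₁+j₂−J=6  J+j₁−j₂=0  J−j₁+j₂=0  j₁+j₂+J+1=7
(j₁±m₁, j₂±m₂, J±M) = (5,1,1,5,0,0)
P² = 14400/7
sum k=1..1:
  [1] −1/120 = -1/120
S = -1/120
C² = P²·S² = 1/7 ; C = -0.377964

−√(1/7) ≈ -0.377964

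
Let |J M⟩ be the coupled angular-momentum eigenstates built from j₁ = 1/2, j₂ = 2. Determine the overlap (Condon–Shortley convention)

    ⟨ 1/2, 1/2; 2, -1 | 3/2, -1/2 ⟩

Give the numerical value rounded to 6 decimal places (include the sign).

+√(3/5) = +0.774597

j₁+j₂−J=1  J+j₁−j₂=0  J−j₁+j₂=3  j₁+j₂+J+1=5
(j₁±m₁, j₂±m₂, J±M) = (1,0,1,3,1,2)
P² = 12/5
sum k=0..0:
  [0] +1/2 = 1/2
S = 1/2
C² = P²·S² = 3/5 ; C = +0.774597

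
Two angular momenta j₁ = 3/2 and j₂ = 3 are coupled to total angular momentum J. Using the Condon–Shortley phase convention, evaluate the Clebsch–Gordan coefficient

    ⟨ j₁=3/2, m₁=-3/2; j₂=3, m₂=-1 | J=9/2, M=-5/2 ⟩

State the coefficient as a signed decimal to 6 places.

+√(5/12) ≈ +0.645497

j₁+j₂−J=0  J+j₁−j₂=3  J−j₁+j₂=6  j₁+j₂+J+1=10
(j₁±m₁, j₂±m₂, J±M) = (0,3,2,4,2,7)
P² = 34560
sum k=0..0:
  [0] +1/288 = 1/288
S = 1/288
C² = P²·S² = 5/12 ; C = +0.645497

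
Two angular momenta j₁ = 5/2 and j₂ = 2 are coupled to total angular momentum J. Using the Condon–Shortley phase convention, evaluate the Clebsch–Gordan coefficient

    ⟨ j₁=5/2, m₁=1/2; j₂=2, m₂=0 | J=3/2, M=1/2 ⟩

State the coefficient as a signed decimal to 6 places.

-0.239046  (= −√(2/35))

triangle: 3!×2!×1!/7! = 12/5040
(j±m)!: 3!×2!×2!×2!×2!×1! = 96
prefactor² = (2J+1)×Δ×N² = 32/35
  k=1: −1/(1!×2!×1!×1!×1!×0!) = -1/2
  k=2: +1/(2!×1!×0!×0!×2!×1!) = 1/4
Σ = -1/4  ⇒  CG² = 32/35×(-1/4)² = 2/35
CG = −√(2/35) = -0.239046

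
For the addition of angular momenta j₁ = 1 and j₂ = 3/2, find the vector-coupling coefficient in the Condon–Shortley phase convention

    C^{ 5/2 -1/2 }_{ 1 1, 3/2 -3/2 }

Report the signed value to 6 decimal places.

+0.316228

triangle: 0!×2!×3!/6! = 12/720
(j±m)!: 2!×0!×0!×3!×2!×3! = 144
prefactor² = (2J+1)×Δ×N² = 72/5
  k=0: +1/(0!×0!×0!×0!×2!×3!) = 1/12
Σ = 1/12  ⇒  CG² = 72/5×1/12² = 1/10
CG = +√(1/10) = +0.316228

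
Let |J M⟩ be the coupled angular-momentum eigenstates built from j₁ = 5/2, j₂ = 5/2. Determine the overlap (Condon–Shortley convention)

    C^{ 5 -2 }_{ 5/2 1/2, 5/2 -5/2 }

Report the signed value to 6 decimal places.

+0.288675

triangle: 0!·5!·5!/11! = 14400/39916800
(j±m)!: 3!·2!·0!·5!·3!·7! = 43545600
prefactor² = (2J+1)·Δ·N² = 172800
  k=0: +1/(0!·0!·2!·0!·3!·5!) = 1/1440
Σ = 1/1440  ⇒  CG² = 172800·1/1440² = 1/12
CG = +√(1/12) = +0.288675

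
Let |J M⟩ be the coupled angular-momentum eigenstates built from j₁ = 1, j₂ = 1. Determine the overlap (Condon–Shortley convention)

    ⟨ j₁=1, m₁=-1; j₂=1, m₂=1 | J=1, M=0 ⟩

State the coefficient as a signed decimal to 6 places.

√[3·1!1!1!/4! · 0!2!2!0!1!1!] = √(1/2)
  +(−1)^1/∏(1,0,1,1,0,0)! = -1  (running -1)
⟨..|..⟩ = √(1/2)·(-1) = -0.707107

−√(1/2) ≈ -0.707107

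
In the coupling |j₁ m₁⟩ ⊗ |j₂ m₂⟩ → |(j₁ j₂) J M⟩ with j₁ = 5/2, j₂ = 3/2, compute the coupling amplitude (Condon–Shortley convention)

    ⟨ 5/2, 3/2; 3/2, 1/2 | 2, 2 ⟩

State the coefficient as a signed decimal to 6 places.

triangle: 2!×3!×1!/7! = 12/5040
(j±m)!: 4!×1!×2!×1!×4!×0! = 1152
prefactor² = (2J+1)×Δ×N² = 96/7
  k=1: −1/(1!×1!×0!×1!×3!×0!) = -1/6
Σ = -1/6  ⇒  CG² = 96/7×(-1/6)² = 8/21
CG = −√(8/21) = -0.617213

-0.617213  (= −√(8/21))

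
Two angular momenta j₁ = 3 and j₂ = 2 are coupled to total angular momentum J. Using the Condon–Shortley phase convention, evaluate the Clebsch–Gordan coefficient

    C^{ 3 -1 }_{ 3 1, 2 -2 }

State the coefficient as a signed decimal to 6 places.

+√(2/5) ≈ +0.632456

√[7·2!4!2!/9! · 4!2!0!4!2!4!] = √(512/5)
  +(−1)^0/∏(0,2,2,0,2,2)! = 1/16  (running 1/16)
⟨..|..⟩ = √(512/5)·(1/16) = +0.632456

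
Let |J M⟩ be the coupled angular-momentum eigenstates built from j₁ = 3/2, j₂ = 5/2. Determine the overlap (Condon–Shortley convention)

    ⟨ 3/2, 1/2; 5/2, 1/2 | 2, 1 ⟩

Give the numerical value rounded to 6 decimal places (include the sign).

√[5·2!1!3!/7! · 2!1!3!2!3!1!] = √(12/7)
  +(−1)^0/∏(0,2,1,3,0,0)! = 1/12  (running 1/12)
  +(−1)^1/∏(1,1,0,2,1,1)! = -1/2  (running -5/12)
⟨..|..⟩ = √(12/7)·(-5/12) = -0.545545

−√(25/84) ≈ -0.545545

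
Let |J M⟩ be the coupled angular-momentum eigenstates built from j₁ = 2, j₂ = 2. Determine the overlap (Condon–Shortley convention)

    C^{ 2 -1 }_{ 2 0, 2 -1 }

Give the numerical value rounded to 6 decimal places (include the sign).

j₁+j₂−J=2  J+j₁−j₂=2  J−j₁+j₂=2  j₁+j₂+J+1=7
(j₁±m₁, j₂±m₂, J±M) = (2,2,1,3,1,3)
P² = 8/7
sum k=0..1:
  [0] +1/4 = 1/4
  [1] −1/2 = -1/2
S = -1/4
C² = P²·S² = 1/14 ; C = -0.267261

−√(1/14) ≈ -0.267261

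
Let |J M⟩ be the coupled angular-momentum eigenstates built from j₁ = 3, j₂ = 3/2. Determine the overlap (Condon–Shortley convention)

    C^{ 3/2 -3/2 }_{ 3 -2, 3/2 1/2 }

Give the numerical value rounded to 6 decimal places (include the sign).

+√(2/7) = +0.534522

j₁+j₂−J=3  J+j₁−j₂=3  J−j₁+j₂=0  j₁+j₂+J+1=7
(j₁±m₁, j₂±m₂, J±M) = (1,5,2,1,0,3)
P² = 288/7
sum k=2..2:
  [2] +1/12 = 1/12
S = 1/12
C² = P²·S² = 2/7 ; C = +0.534522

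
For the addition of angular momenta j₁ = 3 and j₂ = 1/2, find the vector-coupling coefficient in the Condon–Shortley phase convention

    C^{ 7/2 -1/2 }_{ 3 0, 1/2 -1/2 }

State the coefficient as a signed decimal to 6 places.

+√(4/7) ≈ +0.755929

j₁+j₂−J=0  J+j₁−j₂=6  J−j₁+j₂=1  j₁+j₂+J+1=8
(j₁±m₁, j₂±m₂, J±M) = (3,3,0,1,3,4)
P² = 5184/7
sum k=0..0:
  [0] +1/36 = 1/36
S = 1/36
C² = P²·S² = 4/7 ; C = +0.755929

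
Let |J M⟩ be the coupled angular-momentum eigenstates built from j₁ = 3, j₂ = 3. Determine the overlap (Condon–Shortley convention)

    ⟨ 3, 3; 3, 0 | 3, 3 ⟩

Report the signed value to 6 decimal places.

j₁+j₂−J=3  J+j₁−j₂=3  J−j₁+j₂=3  j₁+j₂+J+1=10
(j₁±m₁, j₂±m₂, J±M) = (6,0,3,3,6,0)
P² = 7776
sum k=0..0:
  [0] +1/216 = 1/216
S = 1/216
C² = P²·S² = 1/6 ; C = +0.408248

+0.408248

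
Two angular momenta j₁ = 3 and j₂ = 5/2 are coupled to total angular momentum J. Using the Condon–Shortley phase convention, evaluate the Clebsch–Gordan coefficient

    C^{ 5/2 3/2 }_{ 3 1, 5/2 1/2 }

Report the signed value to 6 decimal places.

-0.169031  (= −√(1/35))

triangle: 3!·3!·2!/9! = 72/362880
(j±m)!: 4!·2!·3!·2!·4!·1! = 13824
prefactor² = (2J+1)·Δ·N² = 576/35
  k=1: −1/(1!·2!·1!·2!·2!·0!) = -1/8
  k=2: +1/(2!·1!·0!·1!·3!·1!) = 1/12
Σ = -1/24  ⇒  CG² = 576/35·(-1/24)² = 1/35
CG = −√(1/35) = -0.169031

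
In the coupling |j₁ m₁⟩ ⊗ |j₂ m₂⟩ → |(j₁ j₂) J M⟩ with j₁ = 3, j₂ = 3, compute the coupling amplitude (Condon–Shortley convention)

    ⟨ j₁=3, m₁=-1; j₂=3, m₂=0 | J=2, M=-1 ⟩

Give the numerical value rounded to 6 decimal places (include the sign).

+0.154303

√[5·4!2!2!/9! · 2!4!3!3!1!3!] = √(96/7)
  +(−1)^2/∏(2,2,2,1,0,1)! = 1/8  (running 1/8)
  +(−1)^3/∏(3,1,1,0,1,2)! = -1/12  (running 1/24)
⟨..|..⟩ = √(96/7)·(1/24) = +0.154303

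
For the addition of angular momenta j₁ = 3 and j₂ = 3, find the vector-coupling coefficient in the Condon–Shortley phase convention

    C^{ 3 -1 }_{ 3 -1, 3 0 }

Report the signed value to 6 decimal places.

j₁+j₂−J=3  J+j₁−j₂=3  J−j₁+j₂=3  j₁+j₂+J+1=10
(j₁±m₁, j₂±m₂, J±M) = (2,4,3,3,2,4)
P² = 864/25
sum k=1..3:
  [1] −1/24 = -1/24
  [2] +1/8 = 1/8
  [3] −1/72 = -1/72
S = 5/72
C² = P²·S² = 1/6 ; C = +0.408248

+√(1/6) = +0.408248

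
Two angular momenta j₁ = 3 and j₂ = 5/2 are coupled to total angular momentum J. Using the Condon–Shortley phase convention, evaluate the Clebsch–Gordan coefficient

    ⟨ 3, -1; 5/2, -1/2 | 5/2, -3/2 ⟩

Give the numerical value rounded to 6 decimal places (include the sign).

+√(1/35) ≈ +0.169031

triangle: 3!*3!*2!/9! = 72/362880
(j±m)!: 2!*4!*2!*3!*1!*4! = 13824
prefactor² = (2J+1)*Δ*N² = 576/35
  k=1: −1/(1!*2!*3!*1!*0!*1!) = -1/12
  k=2: +1/(2!*1!*2!*0!*1!*2!) = 1/8
Σ = 1/24  ⇒  CG² = 576/35*1/24² = 1/35
CG = +√(1/35) = +0.169031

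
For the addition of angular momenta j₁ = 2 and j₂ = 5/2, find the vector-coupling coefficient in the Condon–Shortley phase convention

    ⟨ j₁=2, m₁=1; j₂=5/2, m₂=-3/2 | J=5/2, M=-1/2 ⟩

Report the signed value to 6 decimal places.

+√(6/35) ≈ +0.414039

√[6·2!2!3!/8! · 3!1!1!4!2!3!] = √(216/35)
  +(−1)^0/∏(0,2,1,1,1,2)! = 1/4  (running 1/4)
  +(−1)^1/∏(1,1,0,0,2,3)! = -1/12  (running 1/6)
⟨..|..⟩ = √(216/35)·(1/6) = +0.414039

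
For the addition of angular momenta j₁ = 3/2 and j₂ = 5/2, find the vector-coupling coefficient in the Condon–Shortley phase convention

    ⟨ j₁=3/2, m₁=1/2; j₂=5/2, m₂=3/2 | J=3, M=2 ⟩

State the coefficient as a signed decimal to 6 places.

√[7·1!2!4!/8! · 2!1!4!1!5!1!] = √(48)
  +(−1)^0/∏(0,1,1,4,1,0)! = 1/24  (running 1/24)
  +(−1)^1/∏(1,0,0,3,2,1)! = -1/12  (running -1/24)
⟨..|..⟩ = √(48)·(-1/24) = -0.288675

-0.288675  (= −√(1/12))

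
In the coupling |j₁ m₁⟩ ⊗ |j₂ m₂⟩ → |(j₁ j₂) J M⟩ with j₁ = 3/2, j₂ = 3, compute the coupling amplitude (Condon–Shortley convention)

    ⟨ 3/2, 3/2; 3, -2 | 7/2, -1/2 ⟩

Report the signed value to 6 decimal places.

triangle: 1!*2!*5!/9! = 240/362880
(j±m)!: 3!*0!*1!*5!*3!*4! = 103680
prefactor² = (2J+1)*Δ*N² = 3840/7
  k=0: +1/(0!*1!*0!*1!*2!*4!) = 1/48
Σ = 1/48  ⇒  CG² = 3840/7*1/48² = 5/21
CG = +√(5/21) = +0.487950

+√(5/21) ≈ +0.487950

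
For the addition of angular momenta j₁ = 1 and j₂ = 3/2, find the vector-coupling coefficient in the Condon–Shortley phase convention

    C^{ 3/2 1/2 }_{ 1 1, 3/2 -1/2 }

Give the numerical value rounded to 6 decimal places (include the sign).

√[4·1!1!2!/5! · 2!0!1!2!2!1!] = √(8/15)
  +(−1)^0/∏(0,1,0,1,1,1)! = 1  (running 1)
⟨..|..⟩ = √(8/15)·(1) = +0.730297

+0.730297  (= +√(8/15))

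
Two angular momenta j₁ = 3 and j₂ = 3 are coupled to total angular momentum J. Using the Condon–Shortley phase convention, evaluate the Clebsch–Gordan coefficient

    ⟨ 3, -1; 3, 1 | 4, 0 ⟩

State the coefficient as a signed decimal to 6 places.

+√(1/154) = +0.080582

triangle: 2!*4!*4!/11! = 1152/39916800
(j±m)!: 2!*4!*4!*2!*4!*4! = 1327104
prefactor² = (2J+1)*Δ*N² = 663552/1925
  k=0: +1/(0!*2!*4!*4!*0!*0!) = 1/1152
  k=1: −1/(1!*1!*3!*3!*1!*1!) = -1/36
  k=2: +1/(2!*0!*2!*2!*2!*2!) = 1/32
Σ = 5/1152  ⇒  CG² = 663552/1925*5/1152² = 1/154
CG = +√(1/154) = +0.080582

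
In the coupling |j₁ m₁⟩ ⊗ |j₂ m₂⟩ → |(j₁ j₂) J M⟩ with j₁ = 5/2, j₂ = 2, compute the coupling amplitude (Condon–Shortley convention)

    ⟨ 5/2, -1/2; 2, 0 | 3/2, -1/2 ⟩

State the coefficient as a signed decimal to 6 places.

+√(2/35) ≈ +0.239046

√[4·3!2!1!/7! · 2!3!2!2!1!2!] = √(32/35)
  +(−1)^1/∏(1,2,2,1,0,0)! = -1/4  (running -1/4)
  +(−1)^2/∏(2,1,1,0,1,1)! = 1/2  (running 1/4)
⟨..|..⟩ = √(32/35)·(1/4) = +0.239046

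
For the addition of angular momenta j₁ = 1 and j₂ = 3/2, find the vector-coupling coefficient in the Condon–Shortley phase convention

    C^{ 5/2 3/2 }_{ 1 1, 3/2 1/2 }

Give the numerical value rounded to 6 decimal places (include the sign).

j₁+j₂−J=0  J+j₁−j₂=2  J−j₁+j₂=3  j₁+j₂+J+1=6
(j₁±m₁, j₂±m₂, J±M) = (2,0,2,1,4,1)
P² = 48/5
sum k=0..0:
  [0] +1/4 = 1/4
S = 1/4
C² = P²·S² = 3/5 ; C = +0.774597

+√(3/5) ≈ +0.774597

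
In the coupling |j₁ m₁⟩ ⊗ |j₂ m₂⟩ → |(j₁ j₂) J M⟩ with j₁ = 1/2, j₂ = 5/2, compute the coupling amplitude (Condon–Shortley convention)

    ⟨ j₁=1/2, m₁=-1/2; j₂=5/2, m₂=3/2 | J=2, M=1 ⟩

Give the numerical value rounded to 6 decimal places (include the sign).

−√(2/3) = -0.816497

√[5·1!0!4!/6! · 0!1!4!1!3!1!] = √(24)
  +(−1)^1/∏(1,0,0,3,0,1)! = -1/6  (running -1/6)
⟨..|..⟩ = √(24)·(-1/6) = -0.816497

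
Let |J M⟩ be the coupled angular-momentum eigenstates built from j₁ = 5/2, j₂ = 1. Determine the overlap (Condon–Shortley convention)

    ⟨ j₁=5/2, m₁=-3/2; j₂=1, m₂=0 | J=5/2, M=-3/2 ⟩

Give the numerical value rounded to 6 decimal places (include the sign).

−√(9/35) ≈ -0.507093

√[6·1!4!1!/7! · 1!4!1!1!1!4!] = √(576/35)
  +(−1)^0/∏(0,1,4,1,0,0)! = 1/24  (running 1/24)
  +(−1)^1/∏(1,0,3,0,1,1)! = -1/6  (running -1/8)
⟨..|..⟩ = √(576/35)·(-1/8) = -0.507093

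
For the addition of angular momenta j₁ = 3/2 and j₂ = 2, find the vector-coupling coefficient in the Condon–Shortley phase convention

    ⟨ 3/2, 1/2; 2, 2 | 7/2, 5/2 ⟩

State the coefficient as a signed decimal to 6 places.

+0.654654  (= +√(3/7))

triangle: 0!·3!·4!/8! = 144/40320
(j±m)!: 2!·1!·4!·0!·6!·1! = 34560
prefactor² = (2J+1)·Δ·N² = 6912/7
  k=0: +1/(0!·0!·1!·4!·2!·0!) = 1/48
Σ = 1/48  ⇒  CG² = 6912/7·1/48² = 3/7
CG = +√(3/7) = +0.654654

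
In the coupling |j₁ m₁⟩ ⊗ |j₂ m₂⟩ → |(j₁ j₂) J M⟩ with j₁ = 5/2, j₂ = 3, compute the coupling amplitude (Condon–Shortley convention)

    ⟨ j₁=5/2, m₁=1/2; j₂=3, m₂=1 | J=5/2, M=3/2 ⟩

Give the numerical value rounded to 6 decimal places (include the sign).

triangle: 3!×2!×3!/9! = 72/362880
(j±m)!: 3!×2!×4!×2!×4!×1! = 13824
prefactor² = (2J+1)×Δ×N² = 576/35
  k=1: −1/(1!×2!×1!×3!×1!×0!) = -1/12
  k=2: +1/(2!×1!×0!×2!×2!×1!) = 1/8
Σ = 1/24  ⇒  CG² = 576/35×1/24² = 1/35
CG = +√(1/35) = +0.169031

+0.169031  (= +√(1/35))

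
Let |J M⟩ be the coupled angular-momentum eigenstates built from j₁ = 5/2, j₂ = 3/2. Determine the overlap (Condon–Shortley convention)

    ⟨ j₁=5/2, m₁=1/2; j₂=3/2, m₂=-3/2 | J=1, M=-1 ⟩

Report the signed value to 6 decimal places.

triangle: 3!·2!·0!/6! = 12/720
(j±m)!: 3!·2!·0!·3!·0!·2! = 144
prefactor² = (2J+1)·Δ·N² = 36/5
  k=0: +1/(0!·3!·2!·0!·0!·0!) = 1/12
Σ = 1/12  ⇒  CG² = 36/5·1/12² = 1/20
CG = +√(1/20) = +0.223607

+√(1/20) ≈ +0.223607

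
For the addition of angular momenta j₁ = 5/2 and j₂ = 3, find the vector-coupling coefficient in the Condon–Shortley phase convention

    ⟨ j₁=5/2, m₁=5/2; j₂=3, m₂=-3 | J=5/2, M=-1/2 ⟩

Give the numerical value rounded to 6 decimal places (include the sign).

j₁+j₂−J=3  J+j₁−j₂=2  J−j₁+j₂=3  j₁+j₂+J+1=9
(j₁±m₁, j₂±m₂, J±M) = (5,0,0,6,2,3)
P² = 8640/7
sum k=0..0:
  [0] +1/72 = 1/72
S = 1/72
C² = P²·S² = 5/21 ; C = +0.487950

+0.487950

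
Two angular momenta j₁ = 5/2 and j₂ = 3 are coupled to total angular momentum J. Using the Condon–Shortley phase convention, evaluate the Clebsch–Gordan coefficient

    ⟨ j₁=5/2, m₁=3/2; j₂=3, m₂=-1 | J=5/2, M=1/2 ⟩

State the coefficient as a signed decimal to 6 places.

j₁+j₂−J=3  J+j₁−j₂=2  J−j₁+j₂=3  j₁+j₂+J+1=9
(j₁±m₁, j₂±m₂, J±M) = (4,1,2,4,3,2)
P² = 576/35
sum k=0..1:
  [0] +1/12 = 1/12
  [1] −1/8 = -1/8
S = -1/24
C² = P²·S² = 1/35 ; C = -0.169031

−√(1/35) = -0.169031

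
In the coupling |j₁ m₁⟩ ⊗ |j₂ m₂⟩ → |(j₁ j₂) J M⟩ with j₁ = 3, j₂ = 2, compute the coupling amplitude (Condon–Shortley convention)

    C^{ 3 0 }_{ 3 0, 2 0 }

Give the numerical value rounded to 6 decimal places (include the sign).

√[7·2!4!2!/9! · 3!3!2!2!3!3!] = √(48/5)
  +(−1)^0/∏(0,2,3,2,1,0)! = 1/24  (running 1/24)
  +(−1)^1/∏(1,1,2,1,2,1)! = -1/4  (running -5/24)
  +(−1)^2/∏(2,0,1,0,3,2)! = 1/24  (running -1/6)
⟨..|..⟩ = √(48/5)·(-1/6) = -0.516398

−√(4/15) ≈ -0.516398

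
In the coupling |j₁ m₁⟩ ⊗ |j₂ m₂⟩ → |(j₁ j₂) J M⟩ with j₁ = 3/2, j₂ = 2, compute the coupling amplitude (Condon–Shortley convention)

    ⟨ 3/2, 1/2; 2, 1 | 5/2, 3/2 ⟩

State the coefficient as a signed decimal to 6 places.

−√(1/35) ≈ -0.169031

j₁+j₂−J=1  J+j₁−j₂=2  J−j₁+j₂=3  j₁+j₂+J+1=7
(j₁±m₁, j₂±m₂, J±M) = (2,1,3,1,4,1)
P² = 144/35
sum k=0..1:
  [0] +1/6 = 1/6
  [1] −1/4 = -1/4
S = -1/12
C² = P²·S² = 1/35 ; C = -0.169031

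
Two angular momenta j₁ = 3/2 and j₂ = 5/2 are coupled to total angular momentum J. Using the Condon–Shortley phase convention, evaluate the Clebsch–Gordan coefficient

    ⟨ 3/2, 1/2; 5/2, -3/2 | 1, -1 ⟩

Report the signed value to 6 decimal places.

−√(3/10) = -0.547723

triangle: 3!·0!·2!/6! = 12/720
(j±m)!: 2!·1!·1!·4!·0!·2! = 96
prefactor² = (2J+1)·Δ·N² = 24/5
  k=1: −1/(1!·2!·0!·0!·0!·2!) = -1/4
Σ = -1/4  ⇒  CG² = 24/5·(-1/4)² = 3/10
CG = −√(3/10) = -0.547723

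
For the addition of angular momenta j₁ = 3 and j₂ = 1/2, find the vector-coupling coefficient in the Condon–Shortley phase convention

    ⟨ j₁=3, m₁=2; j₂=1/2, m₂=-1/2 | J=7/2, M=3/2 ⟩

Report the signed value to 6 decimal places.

+√(2/7) ≈ +0.534522

j₁+j₂−J=0  J+j₁−j₂=6  J−j₁+j₂=1  j₁+j₂+J+1=8
(j₁±m₁, j₂±m₂, J±M) = (5,1,0,1,5,2)
P² = 28800/7
sum k=0..0:
  [0] +1/120 = 1/120
S = 1/120
C² = P²·S² = 2/7 ; C = +0.534522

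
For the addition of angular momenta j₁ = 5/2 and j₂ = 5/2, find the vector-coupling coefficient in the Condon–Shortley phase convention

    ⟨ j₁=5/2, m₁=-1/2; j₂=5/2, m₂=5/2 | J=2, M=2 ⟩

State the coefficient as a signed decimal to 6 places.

-0.422577

√[5·3!2!2!/8! · 2!3!5!0!4!0!] = √(720/7)
  +(−1)^3/∏(3,0,0,2,2,0)! = -1/24  (running -1/24)
⟨..|..⟩ = √(720/7)·(-1/24) = -0.422577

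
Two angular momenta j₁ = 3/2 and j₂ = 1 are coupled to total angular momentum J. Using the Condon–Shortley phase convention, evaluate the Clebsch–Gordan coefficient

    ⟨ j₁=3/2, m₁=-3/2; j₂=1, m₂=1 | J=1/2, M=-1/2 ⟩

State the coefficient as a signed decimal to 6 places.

+0.707107

j₁+j₂−J=2  J+j₁−j₂=1  J−j₁+j₂=0  j₁+j₂+J+1=4
(j₁±m₁, j₂±m₂, J±M) = (0,3,2,0,0,1)
P² = 2
sum k=2..2:
  [2] +1/2 = 1/2
S = 1/2
C² = P²·S² = 1/2 ; C = +0.707107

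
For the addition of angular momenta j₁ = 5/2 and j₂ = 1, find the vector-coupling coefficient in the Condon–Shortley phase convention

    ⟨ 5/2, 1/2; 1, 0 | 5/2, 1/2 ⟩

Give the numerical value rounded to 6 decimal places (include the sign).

+0.169031

√[6·1!4!1!/7! · 3!2!1!1!3!2!] = √(144/35)
  +(−1)^0/∏(0,1,2,1,2,0)! = 1/4  (running 1/4)
  +(−1)^1/∏(1,0,1,0,3,1)! = -1/6  (running 1/12)
⟨..|..⟩ = √(144/35)·(1/12) = +0.169031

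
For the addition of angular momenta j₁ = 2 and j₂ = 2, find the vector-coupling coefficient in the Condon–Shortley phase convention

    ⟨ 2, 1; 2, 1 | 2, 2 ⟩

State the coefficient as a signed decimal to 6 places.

√[5·2!2!2!/7! · 3!1!3!1!4!0!] = √(48/7)
  +(−1)^1/∏(1,1,0,2,2,0)! = -1/4  (running -1/4)
⟨..|..⟩ = √(48/7)·(-1/4) = -0.654654

−√(3/7) = -0.654654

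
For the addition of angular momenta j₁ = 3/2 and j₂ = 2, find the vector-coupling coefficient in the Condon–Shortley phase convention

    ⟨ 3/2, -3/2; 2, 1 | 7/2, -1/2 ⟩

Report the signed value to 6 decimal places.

j₁+j₂−J=0  J+j₁−j₂=3  J−j₁+j₂=4  j₁+j₂+J+1=8
(j₁±m₁, j₂±m₂, J±M) = (0,3,3,1,3,4)
P² = 5184/35
sum k=0..0:
  [0] +1/36 = 1/36
S = 1/36
C² = P²·S² = 4/35 ; C = +0.338062

+√(4/35) = +0.338062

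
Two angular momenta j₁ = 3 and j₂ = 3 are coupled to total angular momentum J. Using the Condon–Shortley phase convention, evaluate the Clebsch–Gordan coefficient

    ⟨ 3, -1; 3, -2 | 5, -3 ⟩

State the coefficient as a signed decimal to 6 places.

triangle: 1!·5!·5!/12! = 14400/479001600
(j±m)!: 2!·4!·1!·5!·2!·8! = 464486400
prefactor² = (2J+1)·Δ·N² = 153600
  k=0: +1/(0!·1!·4!·1!·1!·4!) = 1/576
  k=1: −1/(1!·0!·3!·0!·2!·5!) = -1/1440
Σ = 1/960  ⇒  CG² = 153600·1/960² = 1/6
CG = +√(1/6) = +0.408248

+0.408248  (= +√(1/6))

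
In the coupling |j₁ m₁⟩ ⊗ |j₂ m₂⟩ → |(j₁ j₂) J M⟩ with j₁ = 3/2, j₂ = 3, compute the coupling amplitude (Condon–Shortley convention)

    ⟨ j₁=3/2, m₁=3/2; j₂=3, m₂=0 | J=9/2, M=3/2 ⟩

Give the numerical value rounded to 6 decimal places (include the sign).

j₁+j₂−J=0  J+j₁−j₂=3  J−j₁+j₂=6  j₁+j₂+J+1=10
(j₁±m₁, j₂±m₂, J±M) = (3,0,3,3,6,3)
P² = 77760/7
sum k=0..0:
  [0] +1/216 = 1/216
S = 1/216
C² = P²·S² = 5/21 ; C = +0.487950

+0.487950  (= +√(5/21))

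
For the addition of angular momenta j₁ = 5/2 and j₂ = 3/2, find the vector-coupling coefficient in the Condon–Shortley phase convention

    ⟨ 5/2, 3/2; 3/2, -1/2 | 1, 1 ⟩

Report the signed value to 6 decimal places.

j₁+j₂−J=3  J+j₁−j₂=2  J−j₁+j₂=0  j₁+j₂+J+1=6
(j₁±m₁, j₂±m₂, J±M) = (4,1,1,2,2,0)
P² = 24/5
sum k=1..1:
  [1] −1/4 = -1/4
S = -1/4
C² = P²·S² = 3/10 ; C = -0.547723

-0.547723  (= −√(3/10))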